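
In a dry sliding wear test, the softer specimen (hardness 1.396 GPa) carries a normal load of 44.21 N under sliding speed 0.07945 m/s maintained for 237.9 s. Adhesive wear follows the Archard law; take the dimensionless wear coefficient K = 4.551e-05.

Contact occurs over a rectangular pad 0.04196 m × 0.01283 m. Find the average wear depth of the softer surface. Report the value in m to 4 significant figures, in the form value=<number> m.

Intermediates are displayed rounded, and the computation carries full float precision, and one last rounding to four significant figures.
Convert: Path length L = v·t = 0.07945 m/s × 237.9 s = 18.90 m.
Convert: Hardness H = 1.396 GPa = 1.396e+09 Pa.
Convert: Contact area A = 0.04196 m × 0.01283 m = 5.383e-04 m².
Working in SI base units: W = 44.21 N, H = 1.396e+09 Pa, K = 4.551e-05.
Archard relation: V = K·W·L/H = 4.551e-05 · 44.21 · 18.90 / 1.396e+09 = 2.724e-11 m³.
Depth h = V/A = 2.724e-11 / 5.383e-04 = 5.060e-08 m.

value=5.060e-08 m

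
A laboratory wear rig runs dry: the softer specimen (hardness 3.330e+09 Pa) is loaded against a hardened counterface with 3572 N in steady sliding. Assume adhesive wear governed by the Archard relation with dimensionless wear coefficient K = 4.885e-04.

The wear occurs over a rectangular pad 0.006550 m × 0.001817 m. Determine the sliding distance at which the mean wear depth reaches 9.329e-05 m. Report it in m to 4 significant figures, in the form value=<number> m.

Every step keeps full float precision. Intermediate values appear rounded. Rounded once at the end, at 4 significant digits.
Contact area A = 0.006550 m × 0.001817 m = 1.190e-05 m².
Restated in SI base units: W = 3572 N, H = 3.330e+09 Pa, K = 4.885e-04.
Volume at the limit: V_lim = h_lim·A = 9.329e-05 · 1.190e-05 = 1.110e-09 m³.
So the life L = V_lim·H/(K·W) = 1.110e-09 · 3.330e+09 / (4.885e-04 · 3572) = 2.119 m.

value=2.119 m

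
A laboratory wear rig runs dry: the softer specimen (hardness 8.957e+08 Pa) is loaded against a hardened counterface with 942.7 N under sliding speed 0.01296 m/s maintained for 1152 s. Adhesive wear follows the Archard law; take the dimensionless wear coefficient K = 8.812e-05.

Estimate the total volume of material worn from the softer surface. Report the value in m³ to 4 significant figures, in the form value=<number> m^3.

Intermediates are displayed rounded — each operation runs at exact precision, and a lone final rounding to four significant digits.
Convert: Sliding distance L = v·t = 0.01296 m/s × 1152 s = 14.93 m.
Restated in SI base units: W = 942.7 N, H = 8.957e+08 Pa, K = 8.812e-05.
Wear volume V = K·W·L/H = 8.812e-05 · 942.7 · 14.93 / 8.957e+08 = 1.385e-09 m³.

value=1.385e-09 m^3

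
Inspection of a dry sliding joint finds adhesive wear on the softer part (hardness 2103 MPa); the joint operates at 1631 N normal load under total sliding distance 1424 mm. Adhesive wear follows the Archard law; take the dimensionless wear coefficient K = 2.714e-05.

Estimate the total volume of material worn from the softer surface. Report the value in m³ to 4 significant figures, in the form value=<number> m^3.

The intermediates are printed rounded; all working math keeps full float precision. Rounded just once: four significant figures.
The distance L = 1424 mm = 1.424 m.
Hardness H = 2103 MPa = 2.103e+09 Pa.
SI base units throughout: W = 1631 N, H = 2.103e+09 Pa, K = 2.714e-05.
Worn volume V = K·W·L/H = 2.714e-05 · 1631 · 1.424 / 2.103e+09 = 2.997e-11 m³.

value=2.997e-11 m^3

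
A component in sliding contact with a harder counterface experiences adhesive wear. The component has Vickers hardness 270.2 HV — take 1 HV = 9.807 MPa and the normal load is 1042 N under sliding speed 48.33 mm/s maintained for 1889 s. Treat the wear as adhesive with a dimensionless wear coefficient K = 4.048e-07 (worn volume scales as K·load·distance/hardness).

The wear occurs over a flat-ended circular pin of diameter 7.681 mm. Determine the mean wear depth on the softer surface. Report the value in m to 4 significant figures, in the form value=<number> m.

value=3.136e-07 m

Every step carries full float precision, and shown intermediates are rounded. Rounded just once to 4 significant digits.
Convert: Sliding speed v = 48.33 mm/s = 0.04833 m/s. Sliding distance L = v·t = 0.04833 m/s × 1889 s = 91.30 m.
Convert: Hardness H = 270.2 HV × 9.807 MPa/HV = 2650 MPa = 2.650e+09 Pa.
Convert: Pin diameter d = 7.681 mm = 0.007681 m. Contact area A = π·d²/4 = π·(0.007681 m)²/4 = 4.634e-05 m².
In SI base units: W = 1042 N, H = 2.650e+09 Pa, K = 4.048e-07.
Archard relation: V = K·W·L/H = 4.048e-07 · 1042 · 91.30 / 2.650e+09 = 1.453e-11 m³.
Mean wear depth h = V/A = 1.453e-11 / 4.634e-05 = 3.136e-07 m.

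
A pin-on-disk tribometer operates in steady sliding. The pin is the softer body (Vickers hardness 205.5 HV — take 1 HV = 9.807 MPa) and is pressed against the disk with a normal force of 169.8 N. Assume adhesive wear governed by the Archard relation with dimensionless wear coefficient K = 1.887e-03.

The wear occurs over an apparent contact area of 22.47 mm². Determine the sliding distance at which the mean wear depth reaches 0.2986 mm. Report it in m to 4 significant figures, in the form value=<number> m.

Intermediate values are printed rounded — every step holds full float precision. Rounded once at the end to four significant figures.
Hardness H = 205.5 HV × 9.807 MPa/HV = 2015 MPa = 2.015e+09 Pa.
Contact area A = 22.47 mm² = 2.247e-05 m².
Depth limit h_lim = 0.2986 mm = 2.986e-04 m.
Collected in SI base units: W = 169.8 N, H = 2.015e+09 Pa, K = 1.887e-03.
Wearable volume V_lim = h_lim·A = 2.986e-04 · 2.247e-05 = 6.710e-09 m³.
Sliding life L = V_lim·H/(K·W) = 6.710e-09 · 2.015e+09 / (1.887e-03 · 169.8) = 42.20 m.

value=42.20 m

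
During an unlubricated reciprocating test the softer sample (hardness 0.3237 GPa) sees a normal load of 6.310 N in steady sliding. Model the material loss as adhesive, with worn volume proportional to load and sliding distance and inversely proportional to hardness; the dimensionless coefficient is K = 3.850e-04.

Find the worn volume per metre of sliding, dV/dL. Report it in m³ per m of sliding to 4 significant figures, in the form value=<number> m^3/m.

Shown intermediates are rounded. Every step runs at exact precision; a lone final rounding, at 4 significant digits.
Hardness H = 0.3237 GPa = 3.237e+08 Pa.
Expressed in SI base units: W = 6.310 N, H = 3.237e+08 Pa, K = 3.850e-04.
The wear rate dV/dL = K·W/H, so: 3.850e-04 · 6.310 / 3.237e+08 = 7.505e-12 m³/m.

value=7.505e-12 m^3/m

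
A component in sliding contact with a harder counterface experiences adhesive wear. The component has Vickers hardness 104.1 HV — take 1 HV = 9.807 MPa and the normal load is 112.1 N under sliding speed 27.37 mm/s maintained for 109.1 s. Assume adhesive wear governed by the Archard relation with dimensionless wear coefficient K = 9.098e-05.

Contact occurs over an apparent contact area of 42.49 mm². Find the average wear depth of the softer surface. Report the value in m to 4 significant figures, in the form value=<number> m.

All arithmetic keeps full precision; the intermediates are shown rounded, and a lone final rounding: 4 significant digits.
Sliding speed v = 27.37 mm/s = 0.02737 m/s. Distance covered L = v·t = 0.02737 m/s × 109.1 s = 2.986 m.
Hardness H = 104.1 HV × 9.807 MPa/HV = 1021 MPa = 1.021e+09 Pa.
Contact area A = 42.49 mm² = 4.249e-05 m².
Restated in SI base units: W = 112.1 N, H = 1.021e+09 Pa, K = 9.098e-05.
The Archard volume V = K·W·L/H = 9.098e-05 · 112.1 · 2.986 / 1.021e+09 = 2.983e-11 m³.
Mean wear depth h = V/A = 2.983e-11 / 4.249e-05 = 7.021e-07 m.

value=7.021e-07 m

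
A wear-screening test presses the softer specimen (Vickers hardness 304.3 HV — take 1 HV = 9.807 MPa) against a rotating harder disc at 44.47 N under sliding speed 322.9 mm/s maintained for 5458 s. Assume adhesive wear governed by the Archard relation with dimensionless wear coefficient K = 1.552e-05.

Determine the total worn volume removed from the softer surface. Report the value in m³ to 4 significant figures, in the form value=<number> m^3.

value=4.076e-10 m^3

The algebra maintains full float precision, and the intermediates are shown rounded; rounded once at the end to 4 significant figures.
Convert: Sliding speed v = 322.9 mm/s = 0.3229 m/s. The distance L = v·t = 0.3229 m/s × 5458 s = 1762 m.
Convert: Hardness H = 304.3 HV × 9.807 MPa/HV = 2984 MPa = 2.984e+09 Pa.
In SI base units: W = 44.47 N, H = 2.984e+09 Pa, K = 1.552e-05.
Archard volume V = K·W·L/H = 1.552e-05 · 44.47 · 1762 / 2.984e+09 = 4.076e-10 m³.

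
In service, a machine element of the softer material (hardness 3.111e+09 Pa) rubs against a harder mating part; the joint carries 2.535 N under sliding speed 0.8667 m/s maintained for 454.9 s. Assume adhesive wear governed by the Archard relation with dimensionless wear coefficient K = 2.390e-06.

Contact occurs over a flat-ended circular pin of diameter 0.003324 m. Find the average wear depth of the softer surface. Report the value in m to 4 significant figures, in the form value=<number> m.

The computation carries exact precision — intermediates are shown rounded — rounded just once, at four significant digits.
Sliding distance L = v·t = 0.8667 m/s × 454.9 s = 394.3 m.
Contact area A = π·d²/4 = π·(0.003324 m)²/4 = 8.678e-06 m².
SI base units throughout: W = 2.535 N, H = 3.111e+09 Pa, K = 2.390e-06.
Apply Archard: V = K·W·L/H = 2.390e-06 · 2.535 · 394.3 / 3.111e+09 = 7.678e-13 m³.
Depth of wear h = V/A = 7.678e-13 / 8.678e-06 = 8.848e-08 m.

value=8.848e-08 m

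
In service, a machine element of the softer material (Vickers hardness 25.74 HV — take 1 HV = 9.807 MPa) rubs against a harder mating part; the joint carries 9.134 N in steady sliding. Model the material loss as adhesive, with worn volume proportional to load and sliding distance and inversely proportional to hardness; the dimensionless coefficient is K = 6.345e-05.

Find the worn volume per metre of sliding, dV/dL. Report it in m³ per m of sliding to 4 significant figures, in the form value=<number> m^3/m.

Printed values are rounded, and every step holds exact precision; a single final rounding, at four significant digits.
Hardness H = 25.74 HV × 9.807 MPa/HV = 252.4 MPa = 2.524e+08 Pa.
As SI base values: W = 9.134 N, H = 2.524e+08 Pa, K = 6.345e-05.
Sliding wear rate dV/dL = K·W/H (independent of L): 6.345e-05 · 9.134 / 2.524e+08 = 2.296e-12 m³/m.

value=2.296e-12 m^3/m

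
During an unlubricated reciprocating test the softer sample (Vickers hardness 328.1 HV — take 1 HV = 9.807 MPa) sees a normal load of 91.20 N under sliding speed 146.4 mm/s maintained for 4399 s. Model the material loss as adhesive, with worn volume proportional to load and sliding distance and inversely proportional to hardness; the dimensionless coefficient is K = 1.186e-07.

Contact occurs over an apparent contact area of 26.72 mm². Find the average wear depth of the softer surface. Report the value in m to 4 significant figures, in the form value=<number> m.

value=8.102e-08 m

All arithmetic holds full precision — intermediate values are shown rounded. Rounded just once: 4 significant figures.
Sliding speed v = 146.4 mm/s = 0.1464 m/s. The distance L = v·t = 0.1464 m/s × 4399 s = 644.0 m.
Hardness H = 328.1 HV × 9.807 MPa/HV = 3218 MPa = 3.218e+09 Pa.
Contact area A = 26.72 mm² = 2.672e-05 m².
In SI base units: W = 91.20 N, H = 3.218e+09 Pa, K = 1.186e-07.
Wear volume V = K·W·L/H = 1.186e-07 · 91.20 · 644.0 / 3.218e+09 = 2.165e-12 m³.
Depth h = V/A = 2.165e-12 / 2.672e-05 = 8.102e-08 m.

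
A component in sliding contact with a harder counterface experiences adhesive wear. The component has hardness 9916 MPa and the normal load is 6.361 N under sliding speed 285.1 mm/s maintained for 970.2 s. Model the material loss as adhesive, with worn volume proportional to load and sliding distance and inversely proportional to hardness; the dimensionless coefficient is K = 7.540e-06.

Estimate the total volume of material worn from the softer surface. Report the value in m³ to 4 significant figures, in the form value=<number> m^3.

Intermediate values are shown rounded; all arithmetic carries full precision — rounded once at the end, at four significant digits.
Sliding speed v = 285.1 mm/s = 0.2851 m/s. Path length L = v·t = 0.2851 m/s × 970.2 s = 276.6 m.
Hardness H = 9916 MPa = 9.916e+09 Pa.
In SI base units: W = 6.361 N, H = 9.916e+09 Pa, K = 7.540e-06.
Wear volume V = K·W·L/H = 7.540e-06 · 6.361 · 276.6 / 9.916e+09 = 1.338e-12 m³.

value=1.338e-12 m^3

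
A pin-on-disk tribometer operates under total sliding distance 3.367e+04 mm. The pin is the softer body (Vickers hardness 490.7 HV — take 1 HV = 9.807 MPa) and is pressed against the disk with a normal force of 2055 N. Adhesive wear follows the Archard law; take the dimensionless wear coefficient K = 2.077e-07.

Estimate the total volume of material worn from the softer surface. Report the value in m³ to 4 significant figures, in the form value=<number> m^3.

Intermediate values appear rounded, and the algebra carries full precision, and a lone final rounding, at 4 significant figures.
Convert: Path length L = 3.367e+04 mm = 33.67 m.
Convert: Hardness H = 490.7 HV × 9.807 MPa/HV = 4812 MPa = 4.812e+09 Pa.
Working in SI base units: W = 2055 N, H = 4.812e+09 Pa, K = 2.077e-07.
By Archard's law, V = K·W·L/H = 2.077e-07 · 2055 · 33.67 / 4.812e+09 = 2.986e-12 m³.

value=2.986e-12 m^3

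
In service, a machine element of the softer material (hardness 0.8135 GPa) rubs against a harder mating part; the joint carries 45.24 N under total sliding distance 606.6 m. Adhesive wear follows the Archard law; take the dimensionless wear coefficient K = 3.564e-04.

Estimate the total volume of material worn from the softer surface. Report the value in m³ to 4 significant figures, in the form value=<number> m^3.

Intermediate values are shown rounded, and all working math runs at full precision. Rounded just once, at four significant figures.
Convert: Hardness H = 0.8135 GPa = 8.135e+08 Pa.
Working in SI base units: W = 45.24 N, H = 8.135e+08 Pa, K = 3.564e-04.
The Archard volume V = K·W·L/H = 3.564e-04 · 45.24 · 606.6 / 8.135e+08 = 1.202e-08 m³.

value=1.202e-08 m^3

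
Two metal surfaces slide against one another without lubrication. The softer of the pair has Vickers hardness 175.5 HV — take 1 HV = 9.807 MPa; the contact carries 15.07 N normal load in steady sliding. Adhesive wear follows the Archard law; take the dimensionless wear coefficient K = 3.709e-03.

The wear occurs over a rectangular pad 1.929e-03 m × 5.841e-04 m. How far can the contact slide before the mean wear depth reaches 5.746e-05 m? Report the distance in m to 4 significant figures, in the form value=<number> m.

Intermediate values are displayed rounded; each operation carries full precision; a single final rounding: 4 significant digits.
Convert: Hardness H = 175.5 HV × 9.807 MPa/HV = 1721 MPa = 1.721e+09 Pa.
Convert: Contact area A = 1.929e-03 m × 5.841e-04 m = 1.127e-06 m².
As SI base values: W = 15.07 N, H = 1.721e+09 Pa, K = 3.709e-03.
Permissible volume V_lim = h_lim·A = 5.746e-05 · 1.127e-06 = 6.474e-11 m³.
Inverting, life L = V_lim·H/(K·W) = 6.474e-11 · 1.721e+09 / (3.709e-03 · 15.07) = 1.994 m.

value=1.994 m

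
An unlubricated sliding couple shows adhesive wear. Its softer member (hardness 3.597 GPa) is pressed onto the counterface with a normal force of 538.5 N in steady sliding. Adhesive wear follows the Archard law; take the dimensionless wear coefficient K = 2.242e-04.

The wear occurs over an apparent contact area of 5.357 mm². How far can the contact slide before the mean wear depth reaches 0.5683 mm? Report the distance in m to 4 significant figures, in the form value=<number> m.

value=90.70 m

Intermediate values are shown rounded; all working math keeps full precision, and one final rounding, at four significant figures.
Convert: Hardness H = 3.597 GPa = 3.597e+09 Pa.
Convert: Contact area A = 5.357 mm² = 5.357e-06 m².
Convert: Depth limit h_lim = 0.5683 mm = 5.683e-04 m.
In SI base units, W = 538.5 N, H = 3.597e+09 Pa, K = 2.242e-04.
Volume at the limit: V_lim = h_lim·A = 5.683e-04 · 5.357e-06 = 3.044e-09 m³.
Inverting, life L = V_lim·H/(K·W) = 3.044e-09 · 3.597e+09 / (2.242e-04 · 538.5) = 90.70 m.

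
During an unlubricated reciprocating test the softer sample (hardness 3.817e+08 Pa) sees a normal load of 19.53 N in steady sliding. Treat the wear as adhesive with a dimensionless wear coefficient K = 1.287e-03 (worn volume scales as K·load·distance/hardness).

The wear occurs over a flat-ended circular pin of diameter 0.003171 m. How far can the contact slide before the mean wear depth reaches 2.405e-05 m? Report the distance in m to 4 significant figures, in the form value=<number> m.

Printed values are rounded, and the algebra maintains full precision; a lone final rounding to 4 significant digits.
Contact area A = π·d²/4 = π·(0.003171 m)²/4 = 7.897e-06 m².
In SI base units: W = 19.53 N, H = 3.817e+08 Pa, K = 1.287e-03.
Permissible volume V_lim = h_lim·A = 2.405e-05 · 7.897e-06 = 1.899e-10 m³.
So the life L = V_lim·H/(K·W) = 1.899e-10 · 3.817e+08 / (1.287e-03 · 19.53) = 2.884 m.

value=2.884 m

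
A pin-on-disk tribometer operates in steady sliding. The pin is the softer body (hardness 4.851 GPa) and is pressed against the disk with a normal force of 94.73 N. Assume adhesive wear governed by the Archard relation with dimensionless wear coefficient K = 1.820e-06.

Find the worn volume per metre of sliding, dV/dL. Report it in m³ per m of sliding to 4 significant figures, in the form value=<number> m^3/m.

Intermediate values are shown rounded; all working math carries exact precision; rounded once at the end to 4 significant digits.
Convert: Hardness H = 4.851 GPa = 4.851e+09 Pa.
In SI base units: W = 94.73 N, H = 4.851e+09 Pa, K = 1.820e-06.
The wear rate dV/dL = K·W/H — distance-free: 1.820e-06 · 94.73 / 4.851e+09 = 3.554e-14 m³/m.

value=3.554e-14 m^3/m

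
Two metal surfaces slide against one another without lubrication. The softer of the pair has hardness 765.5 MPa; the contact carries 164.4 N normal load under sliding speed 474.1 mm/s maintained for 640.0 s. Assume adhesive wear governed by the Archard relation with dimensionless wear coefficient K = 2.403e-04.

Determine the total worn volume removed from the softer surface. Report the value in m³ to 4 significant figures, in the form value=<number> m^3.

value=1.566e-08 m^3

The computation maintains full precision, and intermediates are displayed rounded — a single final rounding: four significant figures.
Sliding speed v = 474.1 mm/s = 0.4741 m/s. Distance covered L = v·t = 0.4741 m/s × 640.0 s = 303.4 m.
Hardness H = 765.5 MPa = 7.655e+08 Pa.
Expressed in SI base units: W = 164.4 N, H = 7.655e+08 Pa, K = 2.403e-04.
Wear volume V = K·W·L/H = 2.403e-04 · 164.4 · 303.4 / 7.655e+08 = 1.566e-08 m³.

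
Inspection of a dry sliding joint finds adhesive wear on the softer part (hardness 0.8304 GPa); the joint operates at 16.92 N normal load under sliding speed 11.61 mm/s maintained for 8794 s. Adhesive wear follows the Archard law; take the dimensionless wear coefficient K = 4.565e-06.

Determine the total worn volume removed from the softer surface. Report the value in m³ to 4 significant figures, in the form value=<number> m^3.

value=9.497e-12 m^3

The intermediates are printed rounded; every step holds full float precision, and one last rounding to four significant digits.
Convert: Sliding speed v = 11.61 mm/s = 0.01161 m/s. Distance covered L = v·t = 0.01161 m/s × 8794 s = 102.1 m.
Convert: Hardness H = 0.8304 GPa = 8.304e+08 Pa.
In SI base units, W = 16.92 N, H = 8.304e+08 Pa, K = 4.565e-06.
Apply Archard: V = K·W·L/H = 4.565e-06 · 16.92 · 102.1 / 8.304e+08 = 9.497e-12 m³.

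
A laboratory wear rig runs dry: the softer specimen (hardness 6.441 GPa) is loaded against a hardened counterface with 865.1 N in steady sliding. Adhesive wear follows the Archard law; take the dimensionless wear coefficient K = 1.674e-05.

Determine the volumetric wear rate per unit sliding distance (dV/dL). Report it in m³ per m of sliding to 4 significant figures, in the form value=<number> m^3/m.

value=2.248e-12 m^3/m

Intermediates are displayed rounded. Each operation holds full precision; one final rounding, at four significant digits.
Hardness H = 6.441 GPa = 6.441e+09 Pa.
Collected in SI base units: W = 865.1 N, H = 6.441e+09 Pa, K = 1.674e-05.
The wear rate dV/dL = K·W/H, per unit distance: 1.674e-05 · 865.1 / 6.441e+09 = 2.248e-12 m³/m.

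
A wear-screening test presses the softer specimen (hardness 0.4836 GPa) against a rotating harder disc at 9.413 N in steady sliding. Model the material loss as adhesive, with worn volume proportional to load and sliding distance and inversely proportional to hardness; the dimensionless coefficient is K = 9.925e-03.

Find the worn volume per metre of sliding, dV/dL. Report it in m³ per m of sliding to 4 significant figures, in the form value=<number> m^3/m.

value=1.932e-10 m^3/m

Every step runs at full float precision. Quoted intermediates are rounded. Rounded once at the end to four significant figures.
Hardness H = 0.4836 GPa = 4.836e+08 Pa.
Expressed in SI base units: W = 9.413 N, H = 4.836e+08 Pa, K = 9.925e-03.
Wear rate dV/dL = K·W/H (no L dependence): 9.925e-03 · 9.413 / 4.836e+08 = 1.932e-10 m³/m.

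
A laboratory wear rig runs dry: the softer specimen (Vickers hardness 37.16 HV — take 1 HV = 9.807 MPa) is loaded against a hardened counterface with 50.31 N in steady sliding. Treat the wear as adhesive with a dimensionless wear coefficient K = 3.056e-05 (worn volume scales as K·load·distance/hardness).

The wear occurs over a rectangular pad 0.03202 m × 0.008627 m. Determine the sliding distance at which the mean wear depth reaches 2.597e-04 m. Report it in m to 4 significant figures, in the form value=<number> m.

Shown intermediates are rounded — all arithmetic keeps exact precision; one final rounding to 4 significant digits.
Hardness H = 37.16 HV × 9.807 MPa/HV = 364.4 MPa = 3.644e+08 Pa.
Contact area A = 0.03202 m × 0.008627 m = 2.762e-04 m².
Collected in SI base units: W = 50.31 N, H = 3.644e+08 Pa, K = 3.056e-05.
Wearable volume V_lim = h_lim·A = 2.597e-04 · 2.762e-04 = 7.174e-08 m³.
Sliding life L = V_lim·H/(K·W) = 7.174e-08 · 3.644e+08 / (3.056e-05 · 50.31) = 1.700e+04 m.

value=1.700e+04 m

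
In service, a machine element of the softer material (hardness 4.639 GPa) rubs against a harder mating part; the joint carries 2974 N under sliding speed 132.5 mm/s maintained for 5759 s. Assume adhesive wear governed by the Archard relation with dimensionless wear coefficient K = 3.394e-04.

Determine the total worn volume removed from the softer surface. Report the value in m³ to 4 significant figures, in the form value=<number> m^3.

Displayed values are rounded; the computation runs at full float precision, and one final rounding, at 4 significant figures.
Sliding speed v = 132.5 mm/s = 0.1325 m/s. Distance covered L = v·t = 0.1325 m/s × 5759 s = 763.1 m.
Hardness H = 4.639 GPa = 4.639e+09 Pa.
Restated in SI base units: W = 2974 N, H = 4.639e+09 Pa, K = 3.394e-04.
Archard relation: V = K·W·L/H = 3.394e-04 · 2974 · 763.1 / 4.639e+09 = 1.660e-07 m³.

value=1.660e-07 m^3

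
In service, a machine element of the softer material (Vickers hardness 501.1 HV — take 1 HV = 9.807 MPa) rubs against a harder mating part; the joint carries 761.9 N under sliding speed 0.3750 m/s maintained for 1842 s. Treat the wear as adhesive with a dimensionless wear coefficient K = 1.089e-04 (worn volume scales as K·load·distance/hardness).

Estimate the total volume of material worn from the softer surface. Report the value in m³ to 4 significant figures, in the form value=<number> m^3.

value=1.166e-08 m^3

The computation runs at full precision, and printed values are rounded. Rounded just once to 4 significant figures.
Total distance L = v·t = 0.3750 m/s × 1842 s = 690.8 m.
Hardness H = 501.1 HV × 9.807 MPa/HV = 4914 MPa = 4.914e+09 Pa.
In SI base units, W = 761.9 N, H = 4.914e+09 Pa, K = 1.089e-04.
Worn volume V = K·W·L/H = 1.089e-04 · 761.9 · 690.8 / 4.914e+09 = 1.166e-08 m³.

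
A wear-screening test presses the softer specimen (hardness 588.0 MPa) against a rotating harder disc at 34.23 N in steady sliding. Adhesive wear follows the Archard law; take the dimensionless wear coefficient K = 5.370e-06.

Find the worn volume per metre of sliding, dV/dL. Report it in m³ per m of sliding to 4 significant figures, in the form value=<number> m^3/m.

The intermediates are shown rounded. Every step keeps full precision, and rounded just once to 4 significant digits.
Hardness H = 588.0 MPa = 5.880e+08 Pa.
In SI base units, W = 34.23 N, H = 5.880e+08 Pa, K = 5.370e-06.
Sliding wear rate dV/dL = K·W/H, per unit distance: 5.370e-06 · 34.23 / 5.880e+08 = 3.126e-13 m³/m.

value=3.126e-13 m^3/m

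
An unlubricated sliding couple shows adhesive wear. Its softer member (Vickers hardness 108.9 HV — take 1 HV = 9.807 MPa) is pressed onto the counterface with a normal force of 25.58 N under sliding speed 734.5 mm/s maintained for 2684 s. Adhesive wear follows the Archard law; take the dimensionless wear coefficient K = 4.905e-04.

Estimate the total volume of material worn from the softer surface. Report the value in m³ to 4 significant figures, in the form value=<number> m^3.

All working math runs at full float precision — intermediate values are shown rounded; rounded just once: four significant figures.
Convert: Sliding speed v = 734.5 mm/s = 0.7345 m/s. The distance L = v·t = 0.7345 m/s × 2684 s = 1971 m.
Convert: Hardness H = 108.9 HV × 9.807 MPa/HV = 1068 MPa = 1.068e+09 Pa.
In SI base units, W = 25.58 N, H = 1.068e+09 Pa, K = 4.905e-04.
Volume removed: V = K·W·L/H = 4.905e-04 · 25.58 · 1971 / 1.068e+09 = 2.316e-08 m³.

value=2.316e-08 m^3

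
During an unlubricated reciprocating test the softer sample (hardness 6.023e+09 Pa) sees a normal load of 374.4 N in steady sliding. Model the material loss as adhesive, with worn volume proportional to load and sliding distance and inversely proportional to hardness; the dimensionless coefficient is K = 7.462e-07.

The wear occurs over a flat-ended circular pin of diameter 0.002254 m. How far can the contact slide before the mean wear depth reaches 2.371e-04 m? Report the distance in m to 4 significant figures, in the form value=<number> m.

value=2.040e+04 m

All working math carries full precision — intermediate values appear rounded; rounded just once to four significant digits.
Contact area A = π·d²/4 = π·(0.002254 m)²/4 = 3.990e-06 m².
Working in SI base units: W = 374.4 N, H = 6.023e+09 Pa, K = 7.462e-07.
Volume at the limit: V_lim = h_lim·A = 2.371e-04 · 3.990e-06 = 9.461e-10 m³.
Sliding life L = V_lim·H/(K·W) = 9.461e-10 · 6.023e+09 / (7.462e-07 · 374.4) = 2.040e+04 m.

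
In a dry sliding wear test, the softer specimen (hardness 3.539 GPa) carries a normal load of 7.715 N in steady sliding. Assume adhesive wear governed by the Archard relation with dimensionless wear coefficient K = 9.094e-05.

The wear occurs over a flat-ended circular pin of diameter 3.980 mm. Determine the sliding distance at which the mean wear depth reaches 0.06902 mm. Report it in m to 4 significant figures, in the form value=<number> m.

All working math keeps full float precision; printed values are rounded; rounded just once, at four significant digits.
Convert: Hardness H = 3.539 GPa = 3.539e+09 Pa.
Convert: Pin diameter d = 3.980 mm = 0.003980 m. Contact area A = π·d²/4 = π·(0.003980 m)²/4 = 1.244e-05 m².
Convert: Depth limit h_lim = 0.06902 mm = 6.902e-05 m.
Working in SI base units: W = 7.715 N, H = 3.539e+09 Pa, K = 9.094e-05.
Volume at the limit: V_lim = h_lim·A = 6.902e-05 · 1.244e-05 = 8.587e-10 m³.
Sliding life L = V_lim·H/(K·W) = 8.587e-10 · 3.539e+09 / (9.094e-05 · 7.715) = 4331 m.

value=4331 m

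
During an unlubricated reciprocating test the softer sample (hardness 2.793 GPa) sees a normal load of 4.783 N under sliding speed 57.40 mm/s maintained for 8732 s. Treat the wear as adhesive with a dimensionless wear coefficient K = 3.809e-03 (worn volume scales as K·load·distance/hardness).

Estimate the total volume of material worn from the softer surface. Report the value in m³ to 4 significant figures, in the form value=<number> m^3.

Intermediates appear rounded. The computation carries full precision — one last rounding: four significant digits.
Sliding speed v = 57.40 mm/s = 0.05740 m/s. Distance covered L = v·t = 0.05740 m/s × 8732 s = 501.2 m.
Hardness H = 2.793 GPa = 2.793e+09 Pa.
In SI base units: W = 4.783 N, H = 2.793e+09 Pa, K = 3.809e-03.
By Archard's law, V = K·W·L/H = 3.809e-03 · 4.783 · 501.2 / 2.793e+09 = 3.269e-09 m³.

value=3.269e-09 m^3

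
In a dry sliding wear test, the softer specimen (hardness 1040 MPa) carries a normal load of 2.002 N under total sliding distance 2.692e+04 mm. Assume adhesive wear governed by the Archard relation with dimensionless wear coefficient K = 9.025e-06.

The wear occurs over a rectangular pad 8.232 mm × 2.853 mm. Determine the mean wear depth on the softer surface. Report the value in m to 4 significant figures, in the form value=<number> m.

value=1.991e-08 m

The computation keeps exact precision; intermediates are displayed rounded — a single final rounding to four significant digits.
Distance covered L = 2.692e+04 mm = 26.92 m.
Hardness H = 1040 MPa = 1.040e+09 Pa.
Pad sides 8.232 mm × 2.853 mm = 0.008232 m × 0.002853 m. Contact area A = 0.008232 m × 0.002853 m = 2.349e-05 m².
In SI base units: W = 2.002 N, H = 1.040e+09 Pa, K = 9.025e-06.
By Archard's law, V = K·W·L/H = 9.025e-06 · 2.002 · 26.92 / 1.040e+09 = 4.677e-13 m³.
Average depth h = V/A = 4.677e-13 / 2.349e-05 = 1.991e-08 m.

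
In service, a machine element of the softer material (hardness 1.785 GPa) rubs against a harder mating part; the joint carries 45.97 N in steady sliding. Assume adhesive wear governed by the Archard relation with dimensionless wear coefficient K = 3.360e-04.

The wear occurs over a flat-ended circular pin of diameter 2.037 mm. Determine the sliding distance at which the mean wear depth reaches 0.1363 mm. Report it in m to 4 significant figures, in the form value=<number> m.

value=51.33 m

Every step runs at full precision — intermediate values are shown rounded; rounded once at the end to four significant figures.
Hardness H = 1.785 GPa = 1.785e+09 Pa.
Pin diameter d = 2.037 mm = 0.002037 m. Contact area A = π·d²/4 = π·(0.002037 m)²/4 = 3.259e-06 m².
Depth limit h_lim = 0.1363 mm = 1.363e-04 m.
SI base units throughout: W = 45.97 N, H = 1.785e+09 Pa, K = 3.360e-04.
Permissible volume V_lim = h_lim·A = 1.363e-04 · 3.259e-06 = 4.442e-10 m³.
Thus life L = V_lim·H/(K·W) = 4.442e-10 · 1.785e+09 / (3.360e-04 · 45.97) = 51.33 m.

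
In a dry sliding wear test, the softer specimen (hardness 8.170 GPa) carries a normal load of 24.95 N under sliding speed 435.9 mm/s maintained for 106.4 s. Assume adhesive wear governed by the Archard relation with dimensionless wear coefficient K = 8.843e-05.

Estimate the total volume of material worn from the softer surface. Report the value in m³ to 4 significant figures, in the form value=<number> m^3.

value=1.252e-11 m^3

The computation carries full precision, and intermediate values are displayed rounded. Rounded just once, at four significant digits.
Convert: Sliding speed v = 435.9 mm/s = 0.4359 m/s. The distance L = v·t = 0.4359 m/s × 106.4 s = 46.38 m.
Convert: Hardness H = 8.170 GPa = 8.170e+09 Pa.
As SI base values: W = 24.95 N, H = 8.170e+09 Pa, K = 8.843e-05.
By Archard's law, V = K·W·L/H = 8.843e-05 · 24.95 · 46.38 / 8.170e+09 = 1.252e-11 m³.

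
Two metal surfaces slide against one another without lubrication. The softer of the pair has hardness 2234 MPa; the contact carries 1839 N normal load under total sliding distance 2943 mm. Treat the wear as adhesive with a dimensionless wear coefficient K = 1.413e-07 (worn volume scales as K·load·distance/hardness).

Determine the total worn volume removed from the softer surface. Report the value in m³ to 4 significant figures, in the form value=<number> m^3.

value=3.423e-13 m^3

Intermediates appear rounded, and all arithmetic holds exact precision, and a lone final rounding to 4 significant figures.
Convert: Distance covered L = 2943 mm = 2.943 m.
Convert: Hardness H = 2234 MPa = 2.234e+09 Pa.
Restated in SI base units: W = 1839 N, H = 2.234e+09 Pa, K = 1.413e-07.
Apply Archard: V = K·W·L/H = 1.413e-07 · 1839 · 2.943 / 2.234e+09 = 3.423e-13 m³.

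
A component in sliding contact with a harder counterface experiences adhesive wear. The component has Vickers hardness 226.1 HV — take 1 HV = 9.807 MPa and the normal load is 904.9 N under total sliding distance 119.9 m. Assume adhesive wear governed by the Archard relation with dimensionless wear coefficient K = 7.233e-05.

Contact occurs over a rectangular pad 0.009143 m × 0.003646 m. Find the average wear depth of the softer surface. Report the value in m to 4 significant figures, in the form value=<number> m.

value=1.062e-04 m

The algebra carries full precision; intermediate values appear rounded. Rounded just once: four significant figures.
Convert: Hardness H = 226.1 HV × 9.807 MPa/HV = 2217 MPa = 2.217e+09 Pa.
Convert: Contact area A = 0.009143 m × 0.003646 m = 3.334e-05 m².
SI base units throughout: W = 904.9 N, H = 2.217e+09 Pa, K = 7.233e-05.
The Archard volume V = K·W·L/H = 7.233e-05 · 904.9 · 119.9 / 2.217e+09 = 3.539e-09 m³.
Mean depth h = V/A = 3.539e-09 / 3.334e-05 = 1.062e-04 m.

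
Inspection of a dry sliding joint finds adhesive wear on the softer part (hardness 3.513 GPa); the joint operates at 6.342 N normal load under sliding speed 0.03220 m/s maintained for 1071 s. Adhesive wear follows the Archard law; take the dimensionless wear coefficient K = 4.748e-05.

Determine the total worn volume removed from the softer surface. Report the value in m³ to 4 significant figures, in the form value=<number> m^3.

Intermediate values are shown rounded; all working math holds full float precision. Rounded once at the end: 4 significant digits.
Convert: Distance L = v·t = 0.03220 m/s × 1071 s = 34.49 m.
Convert: Hardness H = 3.513 GPa = 3.513e+09 Pa.
Restated in SI base units: W = 6.342 N, H = 3.513e+09 Pa, K = 4.748e-05.
Archard relation: V = K·W·L/H = 4.748e-05 · 6.342 · 34.49 / 3.513e+09 = 2.956e-12 m³.

value=2.956e-12 m^3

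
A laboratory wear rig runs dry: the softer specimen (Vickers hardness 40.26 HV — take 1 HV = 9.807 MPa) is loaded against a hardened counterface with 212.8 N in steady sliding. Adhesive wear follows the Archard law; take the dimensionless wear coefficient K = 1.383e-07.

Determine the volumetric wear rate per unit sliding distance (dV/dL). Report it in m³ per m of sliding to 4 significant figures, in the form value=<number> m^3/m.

Every step carries exact precision; the intermediates appear rounded. Rounded once at the end to 4 significant figures.
Convert: Hardness H = 40.26 HV × 9.807 MPa/HV = 394.8 MPa = 3.948e+08 Pa.
In SI base units: W = 212.8 N, H = 3.948e+08 Pa, K = 1.383e-07.
The wear rate dV/dL = K·W/H: 1.383e-07 · 212.8 / 3.948e+08 = 7.454e-14 m³/m.

value=7.454e-14 m^3/m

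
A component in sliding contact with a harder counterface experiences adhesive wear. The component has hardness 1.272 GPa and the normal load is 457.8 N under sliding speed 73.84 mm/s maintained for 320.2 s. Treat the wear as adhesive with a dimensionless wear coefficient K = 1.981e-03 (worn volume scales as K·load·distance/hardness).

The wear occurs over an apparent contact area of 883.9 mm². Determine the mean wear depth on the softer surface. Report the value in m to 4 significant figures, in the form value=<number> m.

All working math keeps exact precision — the intermediates are displayed rounded; a single final rounding to 4 significant digits.
Sliding speed v = 73.84 mm/s = 0.07384 m/s. Path length L = v·t = 0.07384 m/s × 320.2 s = 23.64 m.
Hardness H = 1.272 GPa = 1.272e+09 Pa.
Contact area A = 883.9 mm² = 8.839e-04 m².
As SI base values: W = 457.8 N, H = 1.272e+09 Pa, K = 1.981e-03.
Archard volume V = K·W·L/H = 1.981e-03 · 457.8 · 23.64 / 1.272e+09 = 1.686e-08 m³.
Depth h = V/A = 1.686e-08 / 8.839e-04 = 1.907e-05 m.

value=1.907e-05 m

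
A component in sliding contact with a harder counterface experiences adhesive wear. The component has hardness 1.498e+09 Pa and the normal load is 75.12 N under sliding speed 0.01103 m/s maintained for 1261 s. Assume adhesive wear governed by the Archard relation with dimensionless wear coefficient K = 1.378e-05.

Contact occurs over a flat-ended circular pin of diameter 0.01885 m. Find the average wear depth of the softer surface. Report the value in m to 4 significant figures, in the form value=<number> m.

value=3.444e-08 m

All arithmetic runs at full float precision — intermediate values are printed rounded; one last rounding: 4 significant figures.
Convert: The distance L = v·t = 0.01103 m/s × 1261 s = 13.91 m.
Convert: Contact area A = π·d²/4 = π·(0.01885 m)²/4 = 2.791e-04 m².
SI base units throughout: W = 75.12 N, H = 1.498e+09 Pa, K = 1.378e-05.
Apply Archard: V = K·W·L/H = 1.378e-05 · 75.12 · 13.91 / 1.498e+09 = 9.611e-12 m³.
Mean depth h = V/A = 9.611e-12 / 2.791e-04 = 3.444e-08 m.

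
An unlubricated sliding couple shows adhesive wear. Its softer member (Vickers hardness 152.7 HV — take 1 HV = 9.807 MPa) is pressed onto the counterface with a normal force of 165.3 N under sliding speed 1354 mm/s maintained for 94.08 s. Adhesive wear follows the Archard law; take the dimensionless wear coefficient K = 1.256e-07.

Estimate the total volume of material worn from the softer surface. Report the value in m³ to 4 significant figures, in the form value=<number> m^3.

value=1.766e-12 m^3

Printed values are rounded, and all working math maintains full precision. Rounded just once, at four significant figures.
Convert: Sliding speed v = 1354 mm/s = 1.354 m/s. Distance L = v·t = 1.354 m/s × 94.08 s = 127.4 m.
Convert: Hardness H = 152.7 HV × 9.807 MPa/HV = 1498 MPa = 1.498e+09 Pa.
In SI base units: W = 165.3 N, H = 1.498e+09 Pa, K = 1.256e-07.
The Archard volume V = K·W·L/H = 1.256e-07 · 165.3 · 127.4 / 1.498e+09 = 1.766e-12 m³.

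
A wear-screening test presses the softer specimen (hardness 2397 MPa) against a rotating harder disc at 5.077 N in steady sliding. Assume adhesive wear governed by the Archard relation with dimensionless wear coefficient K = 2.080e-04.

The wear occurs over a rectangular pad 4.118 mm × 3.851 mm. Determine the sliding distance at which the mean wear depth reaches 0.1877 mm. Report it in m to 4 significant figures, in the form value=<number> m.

Intermediates appear rounded; all working math holds exact precision, and a single final rounding, at four significant figures.
Hardness H = 2397 MPa = 2.397e+09 Pa.
Pad sides 4.118 mm × 3.851 mm = 0.004118 m × 0.003851 m. Contact area A = 0.004118 m × 0.003851 m = 1.586e-05 m².
Depth limit h_lim = 0.1877 mm = 1.877e-04 m.
Expressed in SI base units: W = 5.077 N, H = 2.397e+09 Pa, K = 2.080e-04.
Limit volume V_lim = h_lim·A = 1.877e-04 · 1.586e-05 = 2.977e-09 m³.
Inverting, life L = V_lim·H/(K·W) = 2.977e-09 · 2.397e+09 / (2.080e-04 · 5.077) = 6756 m.

value=6756 m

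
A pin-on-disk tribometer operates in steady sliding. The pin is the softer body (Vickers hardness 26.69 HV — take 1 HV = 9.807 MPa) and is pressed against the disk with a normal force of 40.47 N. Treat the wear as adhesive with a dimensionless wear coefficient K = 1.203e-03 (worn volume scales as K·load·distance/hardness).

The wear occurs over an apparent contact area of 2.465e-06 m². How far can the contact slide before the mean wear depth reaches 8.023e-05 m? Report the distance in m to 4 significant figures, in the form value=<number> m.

value=1.063 m

The algebra maintains exact precision; intermediates are printed rounded. Rounded just once, at 4 significant figures.
Convert: Hardness H = 26.69 HV × 9.807 MPa/HV = 261.7 MPa = 2.617e+08 Pa.
In SI base units, W = 40.47 N, H = 2.617e+08 Pa, K = 1.203e-03.
Volume at the limit: V_lim = h_lim·A = 8.023e-05 · 2.465e-06 = 1.978e-10 m³.
Sliding life L = V_lim·H/(K·W) = 1.978e-10 · 2.617e+08 / (1.203e-03 · 40.47) = 1.063 m.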